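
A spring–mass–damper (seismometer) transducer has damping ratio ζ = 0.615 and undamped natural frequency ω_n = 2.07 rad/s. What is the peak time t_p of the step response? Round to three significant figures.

t_p ≈ 1.92 s

The damped frequency is ω_d = ω_n√(1−ζ²) = 2.07·√(1−0.378) = 1.63 rad/s.
Peak time t_p = π/ω_d = π/1.63 = 1.92 s.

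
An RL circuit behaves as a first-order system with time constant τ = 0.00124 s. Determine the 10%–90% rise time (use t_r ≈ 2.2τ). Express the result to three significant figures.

t_r ≈ 0.00273 s

t_r ≈ 2.2τ = 0.00273 s.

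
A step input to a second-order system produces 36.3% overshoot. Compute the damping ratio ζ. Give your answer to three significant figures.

ζ ≈ 0.307

ζ = −ln(OS)/√(π² + (ln OS)²). With OS = 0.363, ln OS = −1.013 and ζ = 1.013/3.301 = 0.307.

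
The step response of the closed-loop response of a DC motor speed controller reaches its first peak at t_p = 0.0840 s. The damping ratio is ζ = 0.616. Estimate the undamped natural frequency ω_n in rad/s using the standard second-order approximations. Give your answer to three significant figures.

ω_n ≈ 47.5 rad/s

Peak time t_p = π/ω_d, so ω_d = π/t_p = π/0.0840 = 37.4 rad/s.
ω_n = ω_d/√(1−ζ²) = 37.4/√0.621 = 47.5 rad/s.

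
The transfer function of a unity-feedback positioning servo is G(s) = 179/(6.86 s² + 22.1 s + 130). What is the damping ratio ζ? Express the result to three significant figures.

Dividing through by 6.86: denominator becomes s² + 3.222 s + 18.95.
So ω_n = √18.95 = 4.35 rad/s and ζ = 3.222/(2·4.35) = 0.370.

ζ ≈ 0.370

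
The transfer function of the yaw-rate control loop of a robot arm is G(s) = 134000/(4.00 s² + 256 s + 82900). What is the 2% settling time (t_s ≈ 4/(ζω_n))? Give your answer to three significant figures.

t_s ≈ 0.125 s

Dividing through by 4.00: denominator becomes s² + 64.00 s + 20720.
So ω_n = √20720 = 144 rad/s and ζ = 64.00/(2·144) = 0.222.
t_s ≈ 4/(ζω_n) = 0.125 s.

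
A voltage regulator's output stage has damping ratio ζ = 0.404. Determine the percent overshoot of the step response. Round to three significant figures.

For an underdamped second-order system, %OS = 100·exp(−πζ/√(1−ζ²)).
πζ/√(1−ζ²) = π·0.404/√(1−0.163) = 1.387, so %OS = 100·e^(−1.387) = 25.0%.

%OS ≈ 25.0%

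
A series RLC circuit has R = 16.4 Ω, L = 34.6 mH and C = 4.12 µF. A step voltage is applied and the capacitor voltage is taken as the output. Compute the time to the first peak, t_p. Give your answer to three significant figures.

t_p ≈ 0.00119 s

For a series RLC circuit (capacitor voltage as output), ω_n = 1/√(LC) = 1/√(34.6 mH · 4.12 µF) = 2650 rad/s.
ζ = (R/2)·√(C/L) = (16.4/2)·√(4.12 µF/34.6 mH) = 0.0895.
ω_d = 2650·√(1 − 0.0895²) = 2640 rad/s. t_p = π/ω_d = 0.00119 s.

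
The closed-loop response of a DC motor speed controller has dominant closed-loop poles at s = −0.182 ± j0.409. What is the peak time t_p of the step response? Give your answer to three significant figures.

t_p ≈ 7.68 s

t_p = π/ω_d with ω_d = 0.409 (the imaginary part), so t_p = 7.68 s.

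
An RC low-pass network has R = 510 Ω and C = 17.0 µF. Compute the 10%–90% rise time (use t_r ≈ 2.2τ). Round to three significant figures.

τ = RC = 510 × 17.0 µF = 0.00867 s.
t_r ≈ 2.2τ = 0.0191 s.

t_r ≈ 0.0191 s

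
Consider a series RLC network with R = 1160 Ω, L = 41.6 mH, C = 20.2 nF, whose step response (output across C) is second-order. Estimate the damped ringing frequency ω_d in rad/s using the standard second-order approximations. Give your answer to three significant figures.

For a series RLC circuit (capacitor voltage as output), ω_n = 1/√(LC) = 1/√(41.6 mH · 20.2 nF) = 34500 rad/s.
ζ = (R/2)·√(C/L) = (1160/2)·√(20.2 nF/41.6 mH) = 0.404.
The damped frequency ω_d = ω_n√(1−ζ²) = 31600 rad/s.

ω_d ≈ 31600 rad/s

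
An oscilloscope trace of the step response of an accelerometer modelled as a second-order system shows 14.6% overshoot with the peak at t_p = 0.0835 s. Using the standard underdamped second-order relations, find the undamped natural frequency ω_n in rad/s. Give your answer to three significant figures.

ω_n ≈ 44.1 rad/s

ζ from %OS: ζ = |ln 0.146|/√(π²+ln²0.146) = 0.522.
From t_p = π/ω_d, ω_d = π/0.0835 = 37.6 rad/s, so ω_n = ω_d/√(1−ζ²) = 44.1 rad/s.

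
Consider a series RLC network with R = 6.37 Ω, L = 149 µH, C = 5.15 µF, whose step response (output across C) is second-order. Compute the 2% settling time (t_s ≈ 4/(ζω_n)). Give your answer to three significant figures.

t_s ≈ 0.000187 s

For a series RLC circuit (capacitor voltage as output), ω_n = 1/√(LC) = 1/√(149 µH · 5.15 µF) = 36100 rad/s.
ζ = (R/2)·√(C/L) = (6.37/2)·√(5.15 µF/149 µH) = 0.592.
t_s ≈ 4/(ζω_n) = 0.000187 s.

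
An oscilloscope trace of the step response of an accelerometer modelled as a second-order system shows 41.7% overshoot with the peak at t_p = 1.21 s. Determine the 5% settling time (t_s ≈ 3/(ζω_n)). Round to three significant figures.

t_s ≈ 4.15 s

From the overshoot, ζ = −ln(OS)/√(π²+ln²(OS)) = 0.268.
t_p = π/ω_d ⇒ ω_d = 2.60 rad/s; then ω_n = ω_d/√(1−ζ²) = 2.70 rad/s.
t_s ≈ 3/(ζω_n) = 3/(0.268·2.70) = 4.15 s.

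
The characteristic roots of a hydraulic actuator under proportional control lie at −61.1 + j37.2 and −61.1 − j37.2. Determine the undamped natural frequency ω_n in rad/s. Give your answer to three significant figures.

ω_n ≈ 71.5 rad/s

The poles are at −σ ± jω_d with σ = 61.1 and ω_d = 37.2, so ω_n = √(σ²+ω_d²) = 71.5 rad/s and ζ = σ/ω_n = 0.854.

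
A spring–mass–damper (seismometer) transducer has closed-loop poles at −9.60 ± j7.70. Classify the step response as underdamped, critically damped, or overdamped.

Since the poles form a complex-conjugate pair with nonzero imaginary part, the response is underdamped.

underdamped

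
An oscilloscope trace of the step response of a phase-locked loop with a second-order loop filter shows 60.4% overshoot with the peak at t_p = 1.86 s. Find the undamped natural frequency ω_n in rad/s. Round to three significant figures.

ω_n ≈ 1.71 rad/s

The overshoot fixes ζ = −ln(OS)/√(π²+ln²(OS)) = 0.158.
t_p = π/ω_d ⇒ ω_d = 1.69 rad/s; then ω_n = ω_d/√(1−ζ²) = 1.71 rad/s.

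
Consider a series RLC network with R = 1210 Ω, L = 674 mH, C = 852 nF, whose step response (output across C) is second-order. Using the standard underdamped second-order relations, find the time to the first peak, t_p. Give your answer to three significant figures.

t_p ≈ 0.00325 s

For a series RLC circuit (capacitor voltage as output), ω_n = 1/√(LC) = 1/√(674 mH · 852 nF) = 1320 rad/s.
ζ = (R/2)·√(C/L) = (1210/2)·√(852 nF/674 mH) = 0.680.
ω_d = 1320·√(1 − 0.680²) = 967 rad/s. t_p = π/ω_d = 0.00325 s.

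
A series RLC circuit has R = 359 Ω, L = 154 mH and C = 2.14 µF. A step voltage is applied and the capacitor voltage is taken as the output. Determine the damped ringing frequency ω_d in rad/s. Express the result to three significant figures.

For a series RLC circuit (capacitor voltage as output), ω_n = 1/√(LC) = 1/√(154 mH · 2.14 µF) = 1740 rad/s.
ζ = (R/2)·√(C/L) = (359/2)·√(2.14 µF/154 mH) = 0.669.
ω_d = 1740·√(1 − 0.669²) = 1290 rad/s.

ω_d ≈ 1290 rad/s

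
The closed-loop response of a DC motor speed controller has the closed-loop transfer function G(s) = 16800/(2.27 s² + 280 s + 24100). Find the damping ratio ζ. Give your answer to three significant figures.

Dividing through by 2.27: denominator becomes s² + 123.3 s + 10620.
So ω_n = √10620 = 103 rad/s and ζ = 123.3/(2·103) = 0.599.

ζ ≈ 0.599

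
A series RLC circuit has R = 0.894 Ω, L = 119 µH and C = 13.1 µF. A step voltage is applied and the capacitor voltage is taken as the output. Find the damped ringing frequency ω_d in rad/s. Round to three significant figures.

ω_d ≈ 25000 rad/s

For a series RLC circuit (capacitor voltage as output), ω_n = 1/√(LC) = 1/√(119 µH · 13.1 µF) = 25300 rad/s.
ζ = (R/2)·√(C/L) = (0.894/2)·√(13.1 µF/119 µH) = 0.148.
ω_d = 25300·√(1 − 0.148²) = 25000 rad/s.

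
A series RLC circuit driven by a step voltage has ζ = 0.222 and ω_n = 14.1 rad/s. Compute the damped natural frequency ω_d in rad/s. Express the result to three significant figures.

ω_d ≈ 13.7 rad/s

ω_d = ω_n√(1−ζ²) = 14.1·√0.951 = 13.7 rad/s.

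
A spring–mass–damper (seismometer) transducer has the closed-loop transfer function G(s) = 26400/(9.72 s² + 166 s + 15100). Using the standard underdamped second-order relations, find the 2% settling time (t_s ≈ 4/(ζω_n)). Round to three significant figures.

t_s ≈ 0.468 s

Dividing through by 9.72: denominator becomes s² + 17.08 s + 1553.
So ω_n = √1553 = 39.4 rad/s and ζ = 17.08/(2·39.4) = 0.217.
t_s ≈ 4/(ζω_n) = 0.468 s.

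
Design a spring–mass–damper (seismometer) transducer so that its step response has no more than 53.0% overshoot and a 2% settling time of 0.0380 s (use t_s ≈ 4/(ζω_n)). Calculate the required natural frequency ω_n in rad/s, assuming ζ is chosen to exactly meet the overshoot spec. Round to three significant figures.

ζ = −ln(OS)/√(π² + (ln OS)²). With OS = 0.530, ln OS = −0.6349 and ζ = 0.6349/3.205 = 0.198.
Then ω_n = 4/(ζ t_s) = 4/(0.198 × 0.0380) = 531 rad/s.

ω_n ≈ 531 rad/s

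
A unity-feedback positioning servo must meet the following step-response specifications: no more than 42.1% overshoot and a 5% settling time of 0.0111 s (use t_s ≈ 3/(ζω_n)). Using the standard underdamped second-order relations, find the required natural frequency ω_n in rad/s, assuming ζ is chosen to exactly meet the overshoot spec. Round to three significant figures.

ω_n ≈ 1020 rad/s

From %OS = 100·exp(−πζ/√(1−ζ²)), invert to get ζ = −ln(OS)/√(π² + ln²(OS)) with OS = 0.421.
−ln 0.421 = 0.8651, so ζ = 0.8651/√(π² + 0.7484) = 0.265.
From t_s ≈ 3/(ζω_n): ω_n = 3/(ζ·t_s) = 3/(0.265·0.0111) = 1020 rad/s.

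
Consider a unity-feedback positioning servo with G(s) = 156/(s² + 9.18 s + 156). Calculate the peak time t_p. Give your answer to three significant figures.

t_p ≈ 0.270 s

Matching coefficients with s² + 2ζω_n s + ω_n² gives ω_n² = 156 ⇒ ω_n = 12.5 rad/s, and ζ = 9.18/(2ω_n) = 0.367.
ω_d = ω_n√(1−ζ²) = 11.6 rad/s. Then t_p = π/ω_d = 0.270 s.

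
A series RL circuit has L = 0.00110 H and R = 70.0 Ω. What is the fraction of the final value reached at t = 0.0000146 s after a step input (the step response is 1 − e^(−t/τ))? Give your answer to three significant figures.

τ = L/R = 0.00110/70.0 = 0.0000157 s.
y(t)/y_∞ = 1 − e^(−t/τ) = 1 − e^(−0.0000146/0.0000157) = 1 − e^(−0.929) = 0.605.

y/y_∞ ≈ 0.605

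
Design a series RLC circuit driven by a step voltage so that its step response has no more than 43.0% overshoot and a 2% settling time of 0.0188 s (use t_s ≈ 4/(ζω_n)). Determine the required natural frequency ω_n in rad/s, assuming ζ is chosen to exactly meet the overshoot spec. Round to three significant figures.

ω_n ≈ 820 rad/s

Inverting the overshoot relation: ζ = |ln 0.430|/√(π² + ln²0.430) = 0.259.
Then ω_n = 4/(ζ t_s) = 4/(0.259 × 0.0188) = 820 rad/s.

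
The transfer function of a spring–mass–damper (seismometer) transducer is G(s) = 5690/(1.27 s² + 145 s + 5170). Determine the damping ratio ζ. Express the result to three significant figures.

ζ ≈ 0.895

Dividing through by 1.27: denominator becomes s² + 114.2 s + 4071.
So ω_n = √4071 = 63.8 rad/s and ζ = 114.2/(2·63.8) = 0.895.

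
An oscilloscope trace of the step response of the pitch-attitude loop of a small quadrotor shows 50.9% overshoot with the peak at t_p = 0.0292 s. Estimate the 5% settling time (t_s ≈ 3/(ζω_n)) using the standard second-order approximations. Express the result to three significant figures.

t_s ≈ 0.130 s

The overshoot fixes ζ = −ln(OS)/√(π²+ln²(OS)) = 0.210.
From t_p = π/ω_d, ω_d = π/0.0292 = 108 rad/s, so ω_n = ω_d/√(1−ζ²) = 110 rad/s.
t_s ≈ 3/(ζω_n) = 3/(0.210·110) = 0.130 s.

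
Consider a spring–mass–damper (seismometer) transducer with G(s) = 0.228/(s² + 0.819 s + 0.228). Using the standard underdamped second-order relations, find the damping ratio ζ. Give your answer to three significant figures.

ζ ≈ 0.858

ω_n = √0.228 = 0.477 rad/s; ζ = 0.819/(2·0.477) = 0.858.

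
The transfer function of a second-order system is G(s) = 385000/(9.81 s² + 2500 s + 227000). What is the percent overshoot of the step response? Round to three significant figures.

Dividing through by 9.81: denominator becomes s² + 254.8 s + 23140.
So ω_n = √23140 = 152 rad/s and ζ = 254.8/(2·152) = 0.838.
%OS = 100·exp(−πζ/√(1−ζ²)) = 0.808%.

%OS ≈ 0.808%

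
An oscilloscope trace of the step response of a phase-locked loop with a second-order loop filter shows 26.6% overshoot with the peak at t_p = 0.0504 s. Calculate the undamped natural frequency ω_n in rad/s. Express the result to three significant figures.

ω_n ≈ 67.6 rad/s

The overshoot fixes ζ = −ln(OS)/√(π²+ln²(OS)) = 0.388.
From t_p = π/ω_d, ω_d = π/0.0504 = 62.3 rad/s, so ω_n = ω_d/√(1−ζ²) = 67.6 rad/s.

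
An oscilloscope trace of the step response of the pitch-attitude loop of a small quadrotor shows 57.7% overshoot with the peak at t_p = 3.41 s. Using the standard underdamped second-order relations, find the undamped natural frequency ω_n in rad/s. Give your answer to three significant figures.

From the overshoot, ζ = −ln(OS)/√(π²+ln²(OS)) = 0.172.
From t_p = π/ω_d, ω_d = π/3.41 = 0.921 rad/s, so ω_n = ω_d/√(1−ζ²) = 0.935 rad/s.

ω_n ≈ 0.935 rad/s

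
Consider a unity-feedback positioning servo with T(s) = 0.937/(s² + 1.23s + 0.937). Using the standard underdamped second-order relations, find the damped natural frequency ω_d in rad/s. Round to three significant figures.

Comparing the denominator to s² + 2ζω_n s + ω_n²: ω_n = √0.937 = 0.968 rad/s, and 2ζω_n = 1.23 so ζ = 1.23/(2·0.968) = 0.635.
The damped frequency ω_d = ω_n√(1−ζ²) = 0.748 rad/s.

ω_d ≈ 0.748 rad/s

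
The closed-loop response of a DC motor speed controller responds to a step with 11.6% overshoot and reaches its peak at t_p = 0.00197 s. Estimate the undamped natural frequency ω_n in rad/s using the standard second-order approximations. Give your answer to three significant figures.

ω_n ≈ 1930 rad/s

The overshoot fixes ζ = −ln(OS)/√(π²+ln²(OS)) = 0.566.
From t_p = π/ω_d, ω_d = π/0.00197 = 1590 rad/s, so ω_n = ω_d/√(1−ζ²) = 1930 rad/s.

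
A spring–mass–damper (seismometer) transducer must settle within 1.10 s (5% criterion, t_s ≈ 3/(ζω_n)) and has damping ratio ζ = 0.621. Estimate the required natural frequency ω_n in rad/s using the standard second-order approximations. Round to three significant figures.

Rearranging t_s ≈ 3/(ζω_n) gives ω_n = 3/(ζ·t_s) = 3/(0.621 × 1.10) = 4.39 rad/s.

ω_n ≈ 4.39 rad/s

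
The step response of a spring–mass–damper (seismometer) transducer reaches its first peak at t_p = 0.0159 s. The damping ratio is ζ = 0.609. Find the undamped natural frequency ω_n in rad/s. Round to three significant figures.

ω_n ≈ 249 rad/s

Peak time t_p = π/ω_d, so ω_d = π/t_p = π/0.0159 = 198 rad/s.
ω_n = ω_d/√(1−ζ²) = 198/√0.629 = 249 rad/s.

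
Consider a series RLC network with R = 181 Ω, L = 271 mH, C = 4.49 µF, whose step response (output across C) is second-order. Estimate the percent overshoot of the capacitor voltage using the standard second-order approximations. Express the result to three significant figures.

%OS ≈ 28.8%

For a series RLC circuit (capacitor voltage as output), ω_n = 1/√(LC) = 1/√(271 mH · 4.49 µF) = 907 rad/s.
ζ = (R/2)·√(C/L) = (181/2)·√(4.49 µF/271 mH) = 0.368.
%OS = 100 e^{−πζ/√(1−ζ²)} with ζ = 0.368 gives 28.8%.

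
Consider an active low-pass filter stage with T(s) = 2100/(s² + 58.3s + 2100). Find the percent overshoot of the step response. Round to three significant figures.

Comparing the denominator to s² + 2ζω_n s + ω_n²: ω_n = √2100 = 45.8 rad/s, and 2ζω_n = 58.3 so ζ = 58.3/(2·45.8) = 0.636.
Overshoot: exp(−π·0.636/√(1−0.636²)) = 0.0750, i.e. 7.50%.

%OS ≈ 7.50%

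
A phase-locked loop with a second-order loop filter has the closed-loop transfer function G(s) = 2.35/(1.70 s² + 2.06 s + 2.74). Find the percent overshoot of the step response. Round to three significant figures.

%OS ≈ 18.2%

Dividing through by 1.70: denominator becomes s² + 1.212 s + 1.612.
So ω_n = √1.612 = 1.27 rad/s and ζ = 1.212/(2·1.27) = 0.477.
%OS = 100·exp(−πζ/√(1−ζ²)) = 18.2%.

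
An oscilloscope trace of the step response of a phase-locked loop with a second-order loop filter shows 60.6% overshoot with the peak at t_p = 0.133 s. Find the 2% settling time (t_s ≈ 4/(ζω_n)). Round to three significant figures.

t_s ≈ 1.06 s

The overshoot fixes ζ = −ln(OS)/√(π²+ln²(OS)) = 0.157.
From t_p = π/ω_d, ω_d = π/0.133 = 23.6 rad/s, so ω_n = ω_d/√(1−ζ²) = 23.9 rad/s.
t_s ≈ 4/(ζω_n) = 4/(0.157·23.9) = 1.06 s.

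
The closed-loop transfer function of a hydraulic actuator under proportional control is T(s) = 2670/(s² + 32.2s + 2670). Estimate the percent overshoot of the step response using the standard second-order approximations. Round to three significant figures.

%OS ≈ 35.7%

Comparing the denominator to s² + 2ζω_n s + ω_n²: ω_n = √2670 = 51.7 rad/s, and 2ζω_n = 32.2 so ζ = 32.2/(2·51.7) = 0.312.
Overshoot: exp(−π·0.312/√(1−0.312²)) = 0.357, i.e. 35.7%.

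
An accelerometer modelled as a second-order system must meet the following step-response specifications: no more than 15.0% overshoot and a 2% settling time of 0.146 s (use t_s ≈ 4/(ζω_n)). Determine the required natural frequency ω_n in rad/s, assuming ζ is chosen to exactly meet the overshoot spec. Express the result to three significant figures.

ζ = −ln(OS)/√(π² + (ln OS)²). With OS = 0.150, ln OS = −1.897 and ζ = 1.897/3.670 = 0.517.
From t_s ≈ 4/(ζω_n): ω_n = 4/(ζ·t_s) = 4/(0.517·0.146) = 53.0 rad/s.

ω_n ≈ 53.0 rad/s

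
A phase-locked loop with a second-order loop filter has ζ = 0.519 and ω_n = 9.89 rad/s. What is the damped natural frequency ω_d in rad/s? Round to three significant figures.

ω_d ≈ 8.45 rad/s

ω_d = ω_n√(1−ζ²) = 9.89·√0.731 = 8.45 rad/s.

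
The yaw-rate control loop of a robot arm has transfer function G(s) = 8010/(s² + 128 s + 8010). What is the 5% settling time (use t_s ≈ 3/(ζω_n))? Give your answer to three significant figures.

t_s ≈ 0.0469 s

Comparing the denominator to s² + 2ζω_n s + ω_n²: ω_n = √8010 = 89.5 rad/s, and 2ζω_n = 128 so ζ = 128/(2·89.5) = 0.715.
t_s ≈ 3/(ζω_n) = 3/(0.715·89.5) = 0.0469 s.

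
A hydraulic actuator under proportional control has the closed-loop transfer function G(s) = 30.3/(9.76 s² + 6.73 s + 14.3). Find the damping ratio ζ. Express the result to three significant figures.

ζ ≈ 0.285

Dividing through by 9.76: denominator becomes s² + 0.6895 s + 1.465.
So ω_n = √1.465 = 1.21 rad/s and ζ = 0.6895/(2·1.21) = 0.285.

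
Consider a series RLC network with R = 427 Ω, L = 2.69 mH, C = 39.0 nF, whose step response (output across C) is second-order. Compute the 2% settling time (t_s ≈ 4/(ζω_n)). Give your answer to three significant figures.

For a series RLC circuit (capacitor voltage as output), ω_n = 1/√(LC) = 1/√(2.69 mH · 39.0 nF) = 97600 rad/s.
ζ = (R/2)·√(C/L) = (427/2)·√(39.0 nF/2.69 mH) = 0.813.
t_s ≈ 4/(ζω_n) = 0.0000504 s.

t_s ≈ 0.0000504 s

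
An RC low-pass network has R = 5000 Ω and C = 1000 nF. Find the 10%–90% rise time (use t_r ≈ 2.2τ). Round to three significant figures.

t_r ≈ 0.0110 s

τ = RC = 5000 × 1000 nF = 0.00500 s.
t_r ≈ 2.2τ = 0.0110 s.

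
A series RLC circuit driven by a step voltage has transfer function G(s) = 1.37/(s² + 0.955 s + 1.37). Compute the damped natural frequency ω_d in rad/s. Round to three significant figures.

ω_d ≈ 1.07 rad/s

Matching coefficients with s² + 2ζω_n s + ω_n² gives ω_n² = 1.37 ⇒ ω_n = 1.17 rad/s, and ζ = 0.955/(2ω_n) = 0.408.
The damped frequency ω_d = ω_n√(1−ζ²) = 1.07 rad/s.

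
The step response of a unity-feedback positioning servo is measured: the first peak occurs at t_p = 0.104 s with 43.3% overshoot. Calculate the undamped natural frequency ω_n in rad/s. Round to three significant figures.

ζ from %OS: ζ = |ln 0.433|/√(π²+ln²0.433) = 0.257.
t_p = π/ω_d ⇒ ω_d = 30.2 rad/s; then ω_n = ω_d/√(1−ζ²) = 31.3 rad/s.

ω_n ≈ 31.3 rad/s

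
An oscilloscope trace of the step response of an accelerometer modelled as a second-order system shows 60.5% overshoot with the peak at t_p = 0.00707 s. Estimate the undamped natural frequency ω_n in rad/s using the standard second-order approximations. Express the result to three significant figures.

ω_n ≈ 450 rad/s

The overshoot fixes ζ = −ln(OS)/√(π²+ln²(OS)) = 0.158.
From t_p = π/ω_d, ω_d = π/0.00707 = 444 rad/s, so ω_n = ω_d/√(1−ζ²) = 450 rad/s.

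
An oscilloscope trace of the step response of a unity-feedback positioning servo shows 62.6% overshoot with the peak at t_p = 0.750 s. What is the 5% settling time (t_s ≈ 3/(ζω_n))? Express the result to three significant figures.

From the overshoot, ζ = −ln(OS)/√(π²+ln²(OS)) = 0.147.
t_p = π/ω_d ⇒ ω_d = 4.19 rad/s; then ω_n = ω_d/√(1−ζ²) = 4.24 rad/s.
t_s ≈ 3/(ζω_n) = 3/(0.147·4.24) = 4.80 s.

t_s ≈ 4.80 s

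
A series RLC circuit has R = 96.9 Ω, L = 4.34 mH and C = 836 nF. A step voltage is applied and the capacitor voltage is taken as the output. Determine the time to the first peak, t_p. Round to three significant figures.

For a series RLC circuit (capacitor voltage as output), ω_n = 1/√(LC) = 1/√(4.34 mH · 836 nF) = 16600 rad/s.
ζ = (R/2)·√(C/L) = (96.9/2)·√(836 nF/4.34 mH) = 0.672.
ω_d = ω_n√(1−ζ²) = 12300 rad/s. t_p = π/ω_d = 0.000256 s.

t_p ≈ 0.000256 s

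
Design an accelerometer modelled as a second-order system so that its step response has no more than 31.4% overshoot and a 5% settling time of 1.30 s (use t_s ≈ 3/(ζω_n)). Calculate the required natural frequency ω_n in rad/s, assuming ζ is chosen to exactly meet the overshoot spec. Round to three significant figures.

ζ = −ln(OS)/√(π² + (ln OS)²). With OS = 0.314, ln OS = −1.158 and ζ = 1.158/3.348 = 0.346.
From t_s ≈ 3/(ζω_n): ω_n = 3/(ζ·t_s) = 3/(0.346·1.30) = 6.67 rad/s.

ω_n ≈ 6.67 rad/s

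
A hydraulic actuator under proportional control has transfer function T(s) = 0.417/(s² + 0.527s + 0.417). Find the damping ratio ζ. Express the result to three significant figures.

Comparing the denominator to s² + 2ζω_n s + ω_n²: ω_n = √0.417 = 0.646 rad/s, and 2ζω_n = 0.527 so ζ = 0.527/(2·0.646) = 0.408.

ζ ≈ 0.408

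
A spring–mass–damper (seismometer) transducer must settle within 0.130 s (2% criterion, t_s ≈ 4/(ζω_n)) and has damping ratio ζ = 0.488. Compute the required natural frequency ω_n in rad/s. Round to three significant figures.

Rearranging t_s ≈ 4/(ζω_n) gives ω_n = 4/(ζ·t_s) = 4/(0.488 × 0.130) = 63.1 rad/s.

ω_n ≈ 63.1 rad/s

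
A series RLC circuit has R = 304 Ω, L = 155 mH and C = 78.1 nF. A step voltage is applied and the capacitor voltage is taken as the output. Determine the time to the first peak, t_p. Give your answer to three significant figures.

For a series RLC circuit (capacitor voltage as output), ω_n = 1/√(LC) = 1/√(155 mH · 78.1 nF) = 9090 rad/s.
ζ = (R/2)·√(C/L) = (304/2)·√(78.1 nF/155 mH) = 0.108.
The damped frequency ω_d = ω_n√(1−ζ²) = 9040 rad/s. t_p = π/ω_d = 0.000348 s.

t_p ≈ 0.000348 s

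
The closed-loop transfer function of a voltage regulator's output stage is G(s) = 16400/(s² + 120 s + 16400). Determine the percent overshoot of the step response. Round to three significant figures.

%OS ≈ 18.9%

Comparing the denominator to s² + 2ζω_n s + ω_n²: ω_n = √16400 = 128 rad/s, and 2ζω_n = 120 so ζ = 120/(2·128) = 0.469.
Overshoot: exp(−π·0.469/√(1−0.469²)) = 0.189, i.e. 18.9%.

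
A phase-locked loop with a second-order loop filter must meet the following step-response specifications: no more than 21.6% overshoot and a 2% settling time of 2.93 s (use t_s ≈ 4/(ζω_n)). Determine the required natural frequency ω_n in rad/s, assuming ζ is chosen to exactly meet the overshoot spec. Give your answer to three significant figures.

ζ = −ln(OS)/√(π² + (ln OS)²). With OS = 0.216, ln OS = −1.532 and ζ = 1.532/3.495 = 0.438.
Then ω_n = 4/(ζ t_s) = 4/(0.438 × 2.93) = 3.11 rad/s.

ω_n ≈ 3.11 rad/s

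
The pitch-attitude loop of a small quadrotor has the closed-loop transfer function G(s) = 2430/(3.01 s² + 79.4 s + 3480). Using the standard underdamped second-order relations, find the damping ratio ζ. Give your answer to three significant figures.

ζ ≈ 0.388

Dividing through by 3.01: denominator becomes s² + 26.38 s + 1156.
So ω_n = √1156 = 34.0 rad/s and ζ = 26.38/(2·34.0) = 0.388.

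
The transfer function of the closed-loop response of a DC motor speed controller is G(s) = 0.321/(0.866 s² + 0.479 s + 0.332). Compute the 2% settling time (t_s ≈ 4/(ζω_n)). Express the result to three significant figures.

t_s ≈ 14.5 s

Dividing through by 0.866: denominator becomes s² + 0.5531 s + 0.3834.
So ω_n = √0.3834 = 0.619 rad/s and ζ = 0.5531/(2·0.619) = 0.447.
t_s ≈ 4/(ζω_n) = 14.5 s.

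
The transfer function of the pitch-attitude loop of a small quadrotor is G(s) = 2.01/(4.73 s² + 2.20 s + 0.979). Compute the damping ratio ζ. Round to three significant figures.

Dividing through by 4.73: denominator becomes s² + 0.4651 s + 0.2070.
So ω_n = √0.2070 = 0.455 rad/s and ζ = 0.4651/(2·0.455) = 0.511.

ζ ≈ 0.511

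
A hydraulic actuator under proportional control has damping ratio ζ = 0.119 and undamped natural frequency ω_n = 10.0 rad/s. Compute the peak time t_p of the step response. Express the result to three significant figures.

t_p ≈ 0.316 s

The damped frequency is ω_d = ω_n√(1−ζ²) = 10.0·√(1−0.0142) = 9.93 rad/s.
Peak time t_p = π/ω_d = π/9.93 = 0.316 s.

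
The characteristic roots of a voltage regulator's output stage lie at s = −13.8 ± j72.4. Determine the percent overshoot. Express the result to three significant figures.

With σ = 13.8, ω_d = 72.4: ω_n = √(σ²+ω_d²) = 73.7 rad/s, ζ = σ/ω_n = 0.187.
%OS = 100 e^{−πζ/√(1−ζ²)} with ζ = 0.187 gives 54.9%.

%OS ≈ 54.9%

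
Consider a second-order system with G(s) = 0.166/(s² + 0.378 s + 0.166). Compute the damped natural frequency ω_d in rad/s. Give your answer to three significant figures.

Matching coefficients with s² + 2ζω_n s + ω_n² gives ω_n² = 0.166 ⇒ ω_n = 0.407 rad/s, and ζ = 0.378/(2ω_n) = 0.464.
ω_d = 0.407·√(1 − 0.464²) = 0.361 rad/s.

ω_d ≈ 0.361 rad/s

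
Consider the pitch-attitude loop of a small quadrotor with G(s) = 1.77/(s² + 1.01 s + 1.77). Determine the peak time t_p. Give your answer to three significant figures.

t_p ≈ 2.55 s

Comparing the denominator to s² + 2ζω_n s + ω_n²: ω_n = √1.77 = 1.33 rad/s, and 2ζω_n = 1.01 so ζ = 1.01/(2·1.33) = 0.380.
ω_d = 1.33·√(1 − 0.380²) = 1.23 rad/s. Then t_p = π/ω_d = 2.55 s.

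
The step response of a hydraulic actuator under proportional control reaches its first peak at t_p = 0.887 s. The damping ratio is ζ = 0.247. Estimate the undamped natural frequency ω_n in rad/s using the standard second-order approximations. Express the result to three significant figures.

ω_n ≈ 3.66 rad/s

Peak time t_p = π/ω_d, so ω_d = π/t_p = π/0.887 = 3.54 rad/s.
ω_n = ω_d/√(1−ζ²) = 3.54/√0.939 = 3.66 rad/s.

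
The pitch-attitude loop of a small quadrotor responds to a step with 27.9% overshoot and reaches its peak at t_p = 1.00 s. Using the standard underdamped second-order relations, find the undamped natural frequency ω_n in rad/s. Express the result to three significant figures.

ω_n ≈ 3.39 rad/s

The overshoot fixes ζ = −ln(OS)/√(π²+ln²(OS)) = 0.376.
t_p = π/ω_d ⇒ ω_d = 3.14 rad/s; then ω_n = ω_d/√(1−ζ²) = 3.39 rad/s.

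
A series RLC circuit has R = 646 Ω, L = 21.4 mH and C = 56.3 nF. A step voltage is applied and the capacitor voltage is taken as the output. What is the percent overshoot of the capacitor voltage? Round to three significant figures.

%OS ≈ 14.5%

For a series RLC circuit (capacitor voltage as output), ω_n = 1/√(LC) = 1/√(21.4 mH · 56.3 nF) = 28800 rad/s.
ζ = (R/2)·√(C/L) = (646/2)·√(56.3 nF/21.4 mH) = 0.524.
%OS = 100·exp(−πζ/√(1−ζ²)) = 14.5%.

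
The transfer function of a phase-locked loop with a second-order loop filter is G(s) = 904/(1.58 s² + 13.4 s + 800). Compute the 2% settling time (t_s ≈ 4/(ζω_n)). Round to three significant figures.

t_s ≈ 0.943 s

Dividing through by 1.58: denominator becomes s² + 8.481 s + 506.3.
So ω_n = √506.3 = 22.5 rad/s and ζ = 8.481/(2·22.5) = 0.188.
t_s ≈ 4/(ζω_n) = 0.943 s.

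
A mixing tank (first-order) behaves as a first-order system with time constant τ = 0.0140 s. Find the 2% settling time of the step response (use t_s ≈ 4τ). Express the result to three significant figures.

t_s ≈ 0.0560 s

t_s ≈ 4τ = 0.0560 s.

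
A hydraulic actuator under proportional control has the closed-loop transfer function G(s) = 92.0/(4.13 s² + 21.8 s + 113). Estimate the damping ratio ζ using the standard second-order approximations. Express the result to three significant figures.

Dividing through by 4.13: denominator becomes s² + 5.278 s + 27.36.
So ω_n = √27.36 = 5.23 rad/s and ζ = 5.278/(2·5.23) = 0.505.

ζ ≈ 0.505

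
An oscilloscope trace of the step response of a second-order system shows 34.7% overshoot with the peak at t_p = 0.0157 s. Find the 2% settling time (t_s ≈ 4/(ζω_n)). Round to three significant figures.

t_s ≈ 0.0593 s

The overshoot fixes ζ = −ln(OS)/√(π²+ln²(OS)) = 0.319.
t_p = π/ω_d ⇒ ω_d = 200 rad/s; then ω_n = ω_d/√(1−ζ²) = 211 rad/s.
t_s ≈ 4/(ζω_n) = 4/(0.319·211) = 0.0593 s.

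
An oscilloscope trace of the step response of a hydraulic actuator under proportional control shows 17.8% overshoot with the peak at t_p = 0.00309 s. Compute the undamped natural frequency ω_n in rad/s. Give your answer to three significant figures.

ω_n ≈ 1160 rad/s

From the overshoot, ζ = −ln(OS)/√(π²+ln²(OS)) = 0.482.
From t_p = π/ω_d, ω_d = π/0.00309 = 1020 rad/s, so ω_n = ω_d/√(1−ζ²) = 1160 rad/s.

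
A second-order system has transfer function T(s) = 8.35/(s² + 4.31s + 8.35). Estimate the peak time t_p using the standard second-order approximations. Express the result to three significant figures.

Matching coefficients with s² + 2ζω_n s + ω_n² gives ω_n² = 8.35 ⇒ ω_n = 2.89 rad/s, and ζ = 4.31/(2ω_n) = 0.746.
ω_d = 2.89·√(1 − 0.746²) = 1.93 rad/s. Then t_p = π/ω_d = 1.63 s.

t_p ≈ 1.63 s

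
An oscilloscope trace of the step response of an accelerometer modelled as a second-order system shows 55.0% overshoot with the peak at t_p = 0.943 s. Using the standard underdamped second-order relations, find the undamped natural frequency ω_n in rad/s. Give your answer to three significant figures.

ω_n ≈ 3.39 rad/s

From the overshoot, ζ = −ln(OS)/√(π²+ln²(OS)) = 0.187.
t_p = π/ω_d ⇒ ω_d = 3.33 rad/s; then ω_n = ω_d/√(1−ζ²) = 3.39 rad/s.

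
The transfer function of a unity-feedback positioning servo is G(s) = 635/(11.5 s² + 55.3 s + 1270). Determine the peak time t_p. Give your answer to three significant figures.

t_p ≈ 0.307 s

Dividing through by 11.5: denominator becomes s² + 4.809 s + 110.4.
So ω_n = √110.4 = 10.5 rad/s and ζ = 4.809/(2·10.5) = 0.229.
The damped frequency ω_d = ω_n√(1−ζ²) = 10.2 rad/s. t_p = π/ω_d = 0.307 s.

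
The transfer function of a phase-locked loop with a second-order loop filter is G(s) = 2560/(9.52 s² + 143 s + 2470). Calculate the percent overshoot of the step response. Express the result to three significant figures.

%OS ≈ 19.1%

Dividing through by 9.52: denominator becomes s² + 15.02 s + 259.5.
So ω_n = √259.5 = 16.1 rad/s and ζ = 15.02/(2·16.1) = 0.466.
%OS = 100·exp(−πζ/√(1−ζ²)) = 19.1%.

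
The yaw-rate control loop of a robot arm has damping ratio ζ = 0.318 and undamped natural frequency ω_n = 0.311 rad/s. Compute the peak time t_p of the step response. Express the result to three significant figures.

The damped frequency is ω_d = ω_n√(1−ζ²) = 0.311·√(1−0.101) = 0.295 rad/s.
Peak time t_p = π/ω_d = π/0.295 = 10.7 s.

t_p ≈ 10.7 s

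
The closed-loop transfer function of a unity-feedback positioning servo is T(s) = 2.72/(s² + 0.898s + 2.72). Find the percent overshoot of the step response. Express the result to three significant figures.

%OS ≈ 41.1%

Comparing the denominator to s² + 2ζω_n s + ω_n²: ω_n = √2.72 = 1.65 rad/s, and 2ζω_n = 0.898 so ζ = 0.898/(2·1.65) = 0.272.
Overshoot: exp(−π·0.272/√(1−0.272²)) = 0.411, i.e. 41.1%.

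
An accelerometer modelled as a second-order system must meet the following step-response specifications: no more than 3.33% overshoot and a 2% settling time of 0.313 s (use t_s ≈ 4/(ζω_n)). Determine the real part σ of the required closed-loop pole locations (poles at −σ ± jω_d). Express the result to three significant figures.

The settling-time spec alone fixes σ = ζω_n = 4/t_s = 4/0.313 = 12.8.
(Overshoot then fixes ζ = 0.735 and hence ω_d = σ·√(1−ζ²)/ζ = 11.8 rad/s.)

σ ≈ 12.8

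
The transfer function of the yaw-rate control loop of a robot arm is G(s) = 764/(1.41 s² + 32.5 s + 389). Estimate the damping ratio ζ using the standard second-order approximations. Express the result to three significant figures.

Dividing through by 1.41: denominator becomes s² + 23.05 s + 275.9.
So ω_n = √275.9 = 16.6 rad/s and ζ = 23.05/(2·16.6) = 0.694.

ζ ≈ 0.694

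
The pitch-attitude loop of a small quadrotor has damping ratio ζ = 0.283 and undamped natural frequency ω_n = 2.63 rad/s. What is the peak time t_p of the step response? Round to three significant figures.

The damped frequency is ω_d = ω_n√(1−ζ²) = 2.63·√(1−0.0801) = 2.52 rad/s.
Peak time t_p = π/ω_d = π/2.52 = 1.25 s.

t_p ≈ 1.25 s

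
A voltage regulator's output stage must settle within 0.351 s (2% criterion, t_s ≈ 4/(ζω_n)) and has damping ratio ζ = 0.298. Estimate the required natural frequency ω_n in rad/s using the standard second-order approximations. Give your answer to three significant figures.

Rearranging t_s ≈ 4/(ζω_n) gives ω_n = 4/(ζ·t_s) = 4/(0.298 × 0.351) = 38.2 rad/s.

ω_n ≈ 38.2 rad/s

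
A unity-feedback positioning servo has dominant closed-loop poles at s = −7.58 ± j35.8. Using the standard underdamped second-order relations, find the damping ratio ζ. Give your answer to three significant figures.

The poles are at −σ ± jω_d with σ = 7.58 and ω_d = 35.8, so ω_n = √(σ²+ω_d²) = 36.6 rad/s and ζ = σ/ω_n = 0.207.

ζ ≈ 0.207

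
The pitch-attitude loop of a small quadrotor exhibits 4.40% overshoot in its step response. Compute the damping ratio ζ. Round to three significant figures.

From %OS = 100·exp(−πζ/√(1−ζ²)), invert to get ζ = −ln(OS)/√(π² + ln²(OS)) with OS = 0.0440.
−ln 0.0440 = 3.124, so ζ = 3.124/√(π² + 9.757) = 0.705.

ζ ≈ 0.705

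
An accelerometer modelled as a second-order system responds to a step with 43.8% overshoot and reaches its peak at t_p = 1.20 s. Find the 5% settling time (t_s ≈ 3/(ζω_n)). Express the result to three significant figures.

t_s ≈ 4.36 s

The overshoot fixes ζ = −ln(OS)/√(π²+ln²(OS)) = 0.254.
From t_p = π/ω_d, ω_d = π/1.20 = 2.62 rad/s, so ω_n = ω_d/√(1−ζ²) = 2.71 rad/s.
t_s ≈ 3/(ζω_n) = 3/(0.254·2.71) = 4.36 s.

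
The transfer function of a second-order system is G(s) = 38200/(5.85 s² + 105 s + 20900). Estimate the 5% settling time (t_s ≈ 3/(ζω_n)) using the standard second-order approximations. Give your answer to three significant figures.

Dividing through by 5.85: denominator becomes s² + 17.95 s + 3573.
So ω_n = √3573 = 59.8 rad/s and ζ = 17.95/(2·59.8) = 0.150.
t_s ≈ 3/(ζω_n) = 0.334 s.

t_s ≈ 0.334 s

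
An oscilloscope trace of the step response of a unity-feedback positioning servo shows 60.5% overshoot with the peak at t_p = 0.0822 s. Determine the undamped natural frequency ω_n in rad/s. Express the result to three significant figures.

The overshoot fixes ζ = −ln(OS)/√(π²+ln²(OS)) = 0.158.
t_p = π/ω_d ⇒ ω_d = 38.2 rad/s; then ω_n = ω_d/√(1−ζ²) = 38.7 rad/s.

ω_n ≈ 38.7 rad/s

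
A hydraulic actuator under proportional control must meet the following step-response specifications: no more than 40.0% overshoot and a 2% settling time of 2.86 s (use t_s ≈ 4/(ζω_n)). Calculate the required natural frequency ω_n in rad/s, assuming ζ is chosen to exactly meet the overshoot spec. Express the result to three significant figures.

From %OS = 100·exp(−πζ/√(1−ζ²)), invert to get ζ = −ln(OS)/√(π² + ln²(OS)) with OS = 0.400.
−ln 0.400 = 0.9163, so ζ = 0.9163/√(π² + 0.8396) = 0.280.
From t_s ≈ 4/(ζω_n): ω_n = 4/(ζ·t_s) = 4/(0.280·2.86) = 5.00 rad/s.

ω_n ≈ 5.00 rad/s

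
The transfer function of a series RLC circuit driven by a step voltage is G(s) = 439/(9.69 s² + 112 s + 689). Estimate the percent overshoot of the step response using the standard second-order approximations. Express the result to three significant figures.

%OS ≈ 5.20%

Dividing through by 9.69: denominator becomes s² + 11.56 s + 71.10.
So ω_n = √71.10 = 8.43 rad/s and ζ = 11.56/(2·8.43) = 0.685.
%OS = 100·exp(−πζ/√(1−ζ²)) = 5.20%.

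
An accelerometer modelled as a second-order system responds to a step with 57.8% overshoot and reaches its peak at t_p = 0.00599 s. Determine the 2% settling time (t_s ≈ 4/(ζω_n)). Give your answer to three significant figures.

t_s ≈ 0.0437 s

From the overshoot, ζ = −ln(OS)/√(π²+ln²(OS)) = 0.172.
From t_p = π/ω_d, ω_d = π/0.00599 = 524 rad/s, so ω_n = ω_d/√(1−ζ²) = 532 rad/s.
t_s ≈ 4/(ζω_n) = 4/(0.172·532) = 0.0437 s.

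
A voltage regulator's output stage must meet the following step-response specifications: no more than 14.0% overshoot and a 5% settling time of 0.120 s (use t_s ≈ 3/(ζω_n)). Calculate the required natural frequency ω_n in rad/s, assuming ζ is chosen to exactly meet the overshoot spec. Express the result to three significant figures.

ω_n ≈ 47.1 rad/s

Inverting the overshoot relation: ζ = |ln 0.140|/√(π² + ln²0.140) = 0.531.
Then ω_n = 3/(ζ t_s) = 3/(0.531 × 0.120) = 47.1 rad/s.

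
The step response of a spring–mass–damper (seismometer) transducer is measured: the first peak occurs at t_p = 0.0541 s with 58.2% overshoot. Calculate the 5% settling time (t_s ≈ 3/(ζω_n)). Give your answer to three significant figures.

t_s ≈ 0.300 s

ζ from %OS: ζ = |ln 0.582|/√(π²+ln²0.582) = 0.170.
t_p = π/ω_d ⇒ ω_d = 58.1 rad/s; then ω_n = ω_d/√(1−ζ²) = 58.9 rad/s.
t_s ≈ 3/(ζω_n) = 3/(0.170·58.9) = 0.300 s.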